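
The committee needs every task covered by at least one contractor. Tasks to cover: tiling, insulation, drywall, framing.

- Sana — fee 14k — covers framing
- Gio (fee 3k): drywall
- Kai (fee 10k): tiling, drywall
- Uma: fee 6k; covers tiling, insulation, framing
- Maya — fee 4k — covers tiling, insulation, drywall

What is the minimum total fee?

This is an integer covering problem.
The greedy cost-per-new-task heuristic would pick Maya and Uma for 10, but a cheaper cover exists.
Choose Gio and Uma: together they cover tiling, insulation, drywall, framing — every task.
Total fee: 3 + 6 = 9.
No cover costs less than 9.

9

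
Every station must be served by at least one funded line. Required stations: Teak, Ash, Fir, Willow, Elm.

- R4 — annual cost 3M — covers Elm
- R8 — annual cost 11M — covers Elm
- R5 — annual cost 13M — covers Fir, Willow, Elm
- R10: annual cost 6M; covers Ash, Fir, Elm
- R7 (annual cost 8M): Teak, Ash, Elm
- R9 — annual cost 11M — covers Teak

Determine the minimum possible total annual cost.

21

Choose R5 and R7: together they cover Teak, Ash, Fir, Willow, Elm — every station.
Total annual cost: 13 + 8 = 21.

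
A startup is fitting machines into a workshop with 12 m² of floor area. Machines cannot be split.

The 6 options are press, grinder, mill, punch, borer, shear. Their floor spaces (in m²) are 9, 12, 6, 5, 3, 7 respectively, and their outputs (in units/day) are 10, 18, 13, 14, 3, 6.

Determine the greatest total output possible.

mill + punch: floor space 6 + 5 = 11 ≤ 12, output 13 + 14 = 27.
punch + shear: floor space 5 + 7 = 12 ≤ 12, output 14 + 6 = 20.
Best is mill and punch with total output 27.

27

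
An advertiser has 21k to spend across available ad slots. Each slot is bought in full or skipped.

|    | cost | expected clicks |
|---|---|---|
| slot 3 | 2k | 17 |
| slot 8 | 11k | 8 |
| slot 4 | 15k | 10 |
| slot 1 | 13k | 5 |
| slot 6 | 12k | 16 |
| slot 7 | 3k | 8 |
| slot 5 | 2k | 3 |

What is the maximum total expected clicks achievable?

44

Take slot 3, slot 6, slot 7, and slot 5: cost 2 + 12 + 3 + 2 = 19 ≤ 21, expected clicks 17 + 16 + 8 + 3 = 44.
No other feasible combination does better.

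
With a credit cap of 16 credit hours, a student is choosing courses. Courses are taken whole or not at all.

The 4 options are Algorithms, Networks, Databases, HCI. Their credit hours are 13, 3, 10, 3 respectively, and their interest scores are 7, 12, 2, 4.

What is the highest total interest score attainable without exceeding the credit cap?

This is an integer program with binary decision variables.
Allowing fractional choices, the relaxed optimum would be about 21.4, but courses are indivisible.
Networks + Databases + HCI: credit hours 3 + 10 + 3 = 16 ≤ 16, interest score 12 + 2 + 4 = 18.
Algorithms + Networks: credit hours 13 + 3 = 16 ≤ 16, interest score 7 + 12 = 19.
Best is Algorithms and Networks with total interest score 19.

19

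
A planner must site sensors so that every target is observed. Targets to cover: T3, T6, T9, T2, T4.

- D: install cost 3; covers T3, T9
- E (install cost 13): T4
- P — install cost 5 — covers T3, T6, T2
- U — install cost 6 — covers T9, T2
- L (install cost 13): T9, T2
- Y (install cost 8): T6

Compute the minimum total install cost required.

21

Choose D, E, and P: together they cover T3, T6, T9, T2, T4 — every target.
Total install cost: 3 + 13 + 5 = 21.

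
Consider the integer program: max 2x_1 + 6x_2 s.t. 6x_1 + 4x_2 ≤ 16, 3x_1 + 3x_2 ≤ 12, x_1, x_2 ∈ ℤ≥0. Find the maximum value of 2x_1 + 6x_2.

24

(x_1,x_2)=(0,4): 6·0+4·4=16≤16, 3·0+3·4=12≤12, objective 24.
(x_1,x_2)=(0,3): 6·0+4·3=12≤16, 3·0+3·3=9≤12, objective 18.
Maximum is 24 at (x_1,x_2)=(0,4).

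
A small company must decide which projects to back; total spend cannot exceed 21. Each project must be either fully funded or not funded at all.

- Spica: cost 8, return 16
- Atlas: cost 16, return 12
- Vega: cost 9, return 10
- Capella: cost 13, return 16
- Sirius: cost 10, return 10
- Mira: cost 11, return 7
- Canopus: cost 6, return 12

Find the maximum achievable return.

32

Treat it as a binary knapsack problem.
Spica + Capella: cost 8 + 13 = 21 ≤ 21, return 16 + 16 = 32.
Spica + Canopus: cost 8 + 6 = 14 ≤ 21, return 16 + 12 = 28.
Capella + Canopus: cost 13 + 6 = 19 ≤ 21, return 16 + 12 = 28.
Best is Spica and Capella with total return 32.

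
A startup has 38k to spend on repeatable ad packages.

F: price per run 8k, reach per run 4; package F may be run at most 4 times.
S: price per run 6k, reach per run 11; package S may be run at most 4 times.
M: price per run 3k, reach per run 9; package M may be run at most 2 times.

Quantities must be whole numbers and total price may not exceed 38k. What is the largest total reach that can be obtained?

M has the best ratio (9/3); taking only M gives at most 2×9 = 18 (stopped by the supply cap of 2).
Mixing does better — 1×F, 4×S, and 2×M: price 38 ≤ 38, reach 1·4 + 4·11 + 2·9 = 66.

66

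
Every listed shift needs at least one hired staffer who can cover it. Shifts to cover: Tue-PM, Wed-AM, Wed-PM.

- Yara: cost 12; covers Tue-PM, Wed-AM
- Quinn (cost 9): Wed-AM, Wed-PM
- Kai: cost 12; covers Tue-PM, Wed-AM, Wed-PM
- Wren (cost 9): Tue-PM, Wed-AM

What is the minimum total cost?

12

Kai alone covers Tue-PM, Wed-AM, Wed-PM — every shift.
Total cost: 12.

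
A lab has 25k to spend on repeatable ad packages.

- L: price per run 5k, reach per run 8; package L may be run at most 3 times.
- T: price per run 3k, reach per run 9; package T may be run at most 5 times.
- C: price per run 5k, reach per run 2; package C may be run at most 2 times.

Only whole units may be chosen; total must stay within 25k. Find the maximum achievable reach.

61

T has the best ratio (9/3); taking only T gives at most 5×9 = 45 (stopped by the supply cap of 5).
Mixing does better — 2×L and 5×T: price 25 ≤ 25, reach 2·8 + 5·9 = 61.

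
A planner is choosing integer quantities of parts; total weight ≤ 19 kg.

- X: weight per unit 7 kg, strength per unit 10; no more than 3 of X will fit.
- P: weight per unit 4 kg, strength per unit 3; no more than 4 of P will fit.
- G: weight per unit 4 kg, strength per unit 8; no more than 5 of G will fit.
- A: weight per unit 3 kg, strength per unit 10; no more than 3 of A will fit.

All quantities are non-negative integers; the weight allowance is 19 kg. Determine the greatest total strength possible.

A has the best ratio (10/3); taking only A gives at most 3×10 = 30 (stopped by the supply cap of 3).
Mixing does better — 2×G and 3×A: weight 17 ≤ 19, strength 2·8 + 3·10 = 46.

46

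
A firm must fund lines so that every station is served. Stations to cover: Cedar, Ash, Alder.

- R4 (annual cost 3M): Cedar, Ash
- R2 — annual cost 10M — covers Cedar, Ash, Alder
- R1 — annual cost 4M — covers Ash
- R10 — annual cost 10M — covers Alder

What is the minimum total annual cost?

10

The greedy cost-per-new-station heuristic would pick R4 and R2 for 13, but a cheaper cover exists.
R2 alone covers Cedar, Ash, Alder — every station.
Total annual cost: 10.
No cover costs less than 10.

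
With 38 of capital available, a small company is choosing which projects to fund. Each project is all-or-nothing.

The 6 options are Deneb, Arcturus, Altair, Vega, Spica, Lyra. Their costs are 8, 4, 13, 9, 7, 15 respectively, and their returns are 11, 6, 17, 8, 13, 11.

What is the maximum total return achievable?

49

This is an integer program with binary decision variables.
Deneb + Altair + Vega + Spica: cost 8 + 13 + 9 + 7 = 37 ≤ 38, return 11 + 17 + 8 + 13 = 49.
Arcturus + Altair + Vega + Spica: cost 4 + 13 + 9 + 7 = 33 ≤ 38, return 6 + 17 + 8 + 13 = 44.
Deneb + Arcturus + Altair + Spica: cost 8 + 4 + 13 + 7 = 32 ≤ 38, return 11 + 6 + 17 + 13 = 47.
Best is Deneb, Altair, Vega, and Spica with total return 49.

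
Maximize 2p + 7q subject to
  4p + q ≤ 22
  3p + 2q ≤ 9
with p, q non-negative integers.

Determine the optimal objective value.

28

Relaxing integrality, the LP optimum is 31.50 at (p,q) = (0, 4.5), which is not an integer point.
(p,q)=(0,4): 4·0+1·4=4≤22, 3·0+2·4=8≤9, objective 28.
(p,q)=(1,3): 4·1+1·3=7≤22, 3·1+2·3=9≤9, objective 23.
(p,q)=(0,3): 4·0+1·3=3≤22, 3·0+2·3=6≤9, objective 21.
The best lattice point is (0,4), giving 28.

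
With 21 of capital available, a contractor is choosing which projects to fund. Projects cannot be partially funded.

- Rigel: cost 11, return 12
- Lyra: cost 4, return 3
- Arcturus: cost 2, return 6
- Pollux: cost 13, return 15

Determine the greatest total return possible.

Treat it as a binary knapsack problem.
Allowing fractional choices, the relaxed optimum would be about 27.5, but projects are indivisible.
Lyra + Arcturus + Pollux: cost 4 + 2 + 13 = 19 ≤ 21, return 3 + 6 + 15 = 24.
Arcturus + Pollux: cost 2 + 13 = 15 ≤ 21, return 6 + 15 = 21.
Rigel + Lyra + Arcturus: cost 11 + 4 + 2 = 17 ≤ 21, return 12 + 3 + 6 = 21.
Best is Lyra, Arcturus, and Pollux with total return 24.

24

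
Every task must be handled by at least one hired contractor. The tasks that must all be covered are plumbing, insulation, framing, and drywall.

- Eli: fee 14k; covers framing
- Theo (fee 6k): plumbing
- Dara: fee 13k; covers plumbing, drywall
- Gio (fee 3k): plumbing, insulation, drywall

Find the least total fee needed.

17

Choose Eli and Gio: together they cover plumbing, insulation, framing, drywall — every task.
Total fee: 14 + 3 = 17.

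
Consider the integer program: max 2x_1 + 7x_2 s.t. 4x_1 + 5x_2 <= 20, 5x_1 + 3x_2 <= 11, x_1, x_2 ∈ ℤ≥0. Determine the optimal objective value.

Relaxing integrality, the LP optimum is 25.67 at (x_1,x_2) = (0, 3.67), which is not an integer point.
(x_1,x_2)=(0,3) is feasible, giving 21.
(x_1,x_2)=(1,2) is feasible, giving 16.
(x_1,x_2)=(0,2) is feasible, giving 14.
The best lattice point is (0,3), giving 21.

21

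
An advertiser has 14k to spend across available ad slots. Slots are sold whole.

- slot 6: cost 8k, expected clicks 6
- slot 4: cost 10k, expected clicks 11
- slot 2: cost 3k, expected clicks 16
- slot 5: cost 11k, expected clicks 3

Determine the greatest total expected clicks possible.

27

slot 2 + slot 5: cost 3 + 11 = 14 ≤ 14, expected clicks 16 + 3 = 19.
slot 4 + slot 2: cost 10 + 3 = 13 ≤ 14, expected clicks 11 + 16 = 27.
slot 6 + slot 2: cost 8 + 3 = 11 ≤ 14, expected clicks 6 + 16 = 22.
Best is slot 4 and slot 2 with total expected clicks 27.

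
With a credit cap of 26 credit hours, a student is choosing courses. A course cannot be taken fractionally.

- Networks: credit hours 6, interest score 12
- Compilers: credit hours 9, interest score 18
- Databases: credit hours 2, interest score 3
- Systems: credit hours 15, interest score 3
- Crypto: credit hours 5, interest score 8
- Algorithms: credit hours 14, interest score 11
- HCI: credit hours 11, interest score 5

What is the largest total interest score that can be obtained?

This is an integer program with binary decision variables.
Networks + Compilers + Databases + Crypto: credit hours 6 + 9 + 2 + 5 = 22 ≤ 26, interest score 12 + 18 + 3 + 8 = 41.
Networks + Compilers + Crypto: credit hours 6 + 9 + 5 = 20 ≤ 26, interest score 12 + 18 + 8 = 38.
Best is Networks, Compilers, Databases, and Crypto with total interest score 41.

41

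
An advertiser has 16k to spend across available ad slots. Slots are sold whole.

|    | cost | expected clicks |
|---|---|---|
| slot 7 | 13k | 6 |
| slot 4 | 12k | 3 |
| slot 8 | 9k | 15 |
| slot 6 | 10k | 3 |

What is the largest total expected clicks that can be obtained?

15

Allowing fractional choices, the relaxed optimum would be about 18.2, but ad slots are indivisible.
slot 8: cost 9 ≤ 16, expected clicks 15.
slot 7: cost 13 ≤ 16, expected clicks 6.
Best is slot 8 with total expected clicks 15.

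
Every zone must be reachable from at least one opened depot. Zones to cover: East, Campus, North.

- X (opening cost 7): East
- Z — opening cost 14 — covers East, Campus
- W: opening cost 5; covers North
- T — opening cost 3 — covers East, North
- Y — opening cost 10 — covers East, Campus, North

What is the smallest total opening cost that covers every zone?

Y alone covers East, Campus, North — every zone.
Total opening cost: 10.

10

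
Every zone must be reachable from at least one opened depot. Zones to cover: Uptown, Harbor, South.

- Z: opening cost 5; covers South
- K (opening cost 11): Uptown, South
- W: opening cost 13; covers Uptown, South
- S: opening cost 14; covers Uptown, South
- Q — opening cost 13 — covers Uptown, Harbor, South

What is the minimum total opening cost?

13

Q alone covers Uptown, Harbor, South — every zone.
Total opening cost: 13.
No cover costs less than 13.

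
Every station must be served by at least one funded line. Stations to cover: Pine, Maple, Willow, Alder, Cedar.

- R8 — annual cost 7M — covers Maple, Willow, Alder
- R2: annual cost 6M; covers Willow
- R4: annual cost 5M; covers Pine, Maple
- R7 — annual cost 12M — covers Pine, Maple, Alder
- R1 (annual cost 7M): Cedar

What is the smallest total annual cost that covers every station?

19

Choose R8, R4, and R1: together they cover Pine, Maple, Willow, Alder, Cedar — every station.
Total annual cost: 7 + 5 + 7 = 19.
No cover costs less than 19.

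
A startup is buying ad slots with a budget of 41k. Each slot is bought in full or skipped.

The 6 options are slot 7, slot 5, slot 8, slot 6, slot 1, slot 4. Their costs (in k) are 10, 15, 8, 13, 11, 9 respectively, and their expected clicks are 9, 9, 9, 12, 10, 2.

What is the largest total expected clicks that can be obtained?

33

This is an integer program with binary decision variables.
Take slot 8, slot 6, slot 1, and slot 4: cost 8 + 13 + 11 + 9 = 41 ≤ 41, expected clicks 9 + 12 + 10 + 2 = 33.
No other feasible combination does better.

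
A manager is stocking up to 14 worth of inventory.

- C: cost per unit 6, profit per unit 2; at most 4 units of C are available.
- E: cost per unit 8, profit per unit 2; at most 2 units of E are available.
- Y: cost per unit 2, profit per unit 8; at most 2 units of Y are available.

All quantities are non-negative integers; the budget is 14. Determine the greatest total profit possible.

18

This is a bounded integer knapsack.
Y has the best ratio (8/2); taking only Y gives at most 2×8 = 16 (stopped by the supply cap of 2).
Mixing does better — 1×E and 2×Y: cost 12 ≤ 14, profit 1·2 + 2·8 = 18.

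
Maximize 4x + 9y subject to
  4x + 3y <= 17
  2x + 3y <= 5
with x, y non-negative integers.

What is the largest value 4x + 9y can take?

(x,y)=(1,1): 4·1+3·1=7≤17, 2·1+3·1=5≤5, objective 13.
(x,y)=(0,1): 4·0+3·1=3≤17, 2·0+3·1=3≤5, objective 9.
(x,y)=(2,0): 4·2+3·0=8≤17, 2·2+3·0=4≤5, objective 8.
(x,y)=(1,0): 4·1+3·0=4≤17, 2·1+3·0=2≤5, objective 4.
Maximum is 13 at (x,y)=(1,1).

13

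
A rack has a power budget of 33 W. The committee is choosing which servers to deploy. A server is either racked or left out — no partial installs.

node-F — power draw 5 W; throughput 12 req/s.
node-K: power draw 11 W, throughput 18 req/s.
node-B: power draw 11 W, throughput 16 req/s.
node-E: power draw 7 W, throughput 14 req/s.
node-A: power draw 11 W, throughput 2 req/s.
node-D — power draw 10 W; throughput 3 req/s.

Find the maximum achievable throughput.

Treat it as a binary knapsack problem.
Allowing fractional choices, the relaxed optimum would be about 58.5, but servers are indivisible.
node-F + node-K + node-B: power draw 5 + 11 + 11 = 27 ≤ 33, throughput 12 + 18 + 16 = 46.
node-F + node-K + node-E + node-D: power draw 5 + 11 + 7 + 10 = 33 ≤ 33, throughput 12 + 18 + 14 + 3 = 47.
node-K + node-B + node-E: power draw 11 + 11 + 7 = 29 ≤ 33, throughput 18 + 16 + 14 = 48.
Best is node-K, node-B, and node-E with total throughput 48.

48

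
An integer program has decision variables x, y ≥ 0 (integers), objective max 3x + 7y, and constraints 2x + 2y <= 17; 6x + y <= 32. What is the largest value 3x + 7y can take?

Relaxing integrality, the LP optimum is 59.50 at (x,y) = (0, 8.5), which is not an integer point.
(x,y)=(0,8): 2·0+2·8=16≤17, 6·0+1·8=8≤32, objective 56.
(x,y)=(1,7): 2·1+2·7=16≤17, 6·1+1·7=13≤32, objective 52.
(x,y)=(0,7): 2·0+2·7=14≤17, 6·0+1·7=7≤32, objective 49.
The best lattice point is (0,8), giving 56.

56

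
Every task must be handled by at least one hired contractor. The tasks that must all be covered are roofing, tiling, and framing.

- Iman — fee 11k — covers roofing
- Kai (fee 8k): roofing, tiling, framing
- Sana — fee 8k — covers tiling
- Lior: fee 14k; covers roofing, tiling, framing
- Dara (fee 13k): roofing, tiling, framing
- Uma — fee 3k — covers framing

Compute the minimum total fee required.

8

This is an integer covering problem.
Kai alone covers roofing, tiling, framing — every task.
Total fee: 8.
No cover costs less than 8.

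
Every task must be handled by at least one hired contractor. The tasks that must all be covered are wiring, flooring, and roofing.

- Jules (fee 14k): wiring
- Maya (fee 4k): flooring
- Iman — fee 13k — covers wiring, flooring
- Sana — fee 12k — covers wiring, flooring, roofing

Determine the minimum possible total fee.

The greedy cost-per-new-task heuristic would pick Maya and Sana for 16, but a cheaper cover exists.
Sana alone covers wiring, flooring, roofing — every task.
Total fee: 12.
No cover costs less than 12.

12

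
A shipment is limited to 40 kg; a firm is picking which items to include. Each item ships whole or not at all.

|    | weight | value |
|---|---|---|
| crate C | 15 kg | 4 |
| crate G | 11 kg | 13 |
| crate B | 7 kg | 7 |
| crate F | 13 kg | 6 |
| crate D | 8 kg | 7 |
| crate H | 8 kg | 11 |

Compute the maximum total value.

38

Allowing fractional choices, the relaxed optimum would be about 40.8, but items are indivisible.
crate G + crate F + crate D + crate H: weight 11 + 13 + 8 + 8 = 40 ≤ 40, value 13 + 6 + 7 + 11 = 37.
crate G + crate B + crate F + crate H: weight 11 + 7 + 13 + 8 = 39 ≤ 40, value 13 + 7 + 6 + 11 = 37.
crate G + crate B + crate D + crate H: weight 11 + 7 + 8 + 8 = 34 ≤ 40, value 13 + 7 + 7 + 11 = 38.
Best is crate G, crate B, crate D, and crate H with total value 38.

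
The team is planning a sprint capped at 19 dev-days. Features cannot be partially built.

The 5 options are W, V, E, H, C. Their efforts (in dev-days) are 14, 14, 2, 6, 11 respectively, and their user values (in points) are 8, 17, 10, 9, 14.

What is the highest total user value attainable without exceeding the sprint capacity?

33

E + C: effort 2 + 11 = 13 ≤ 19, user value 10 + 14 = 24.
V + E: effort 14 + 2 = 16 ≤ 19, user value 17 + 10 = 27.
E + H + C: effort 2 + 6 + 11 = 19 ≤ 19, user value 10 + 9 + 14 = 33.
Best is E, H, and C with total user value 33.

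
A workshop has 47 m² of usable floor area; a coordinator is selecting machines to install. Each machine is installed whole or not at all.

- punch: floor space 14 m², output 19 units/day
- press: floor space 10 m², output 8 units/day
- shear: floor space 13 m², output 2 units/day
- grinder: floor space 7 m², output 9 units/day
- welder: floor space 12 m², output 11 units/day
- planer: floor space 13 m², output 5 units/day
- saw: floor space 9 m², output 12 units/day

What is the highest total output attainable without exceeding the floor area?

51

Allowing fractional choices, the relaxed optimum would be about 55.0, but machines are indivisible.
punch + press + grinder + saw: floor space 14 + 10 + 7 + 9 = 40 ≤ 47, output 19 + 8 + 9 + 12 = 48.
punch + press + welder + saw: floor space 14 + 10 + 12 + 9 = 45 ≤ 47, output 19 + 8 + 11 + 12 = 50.
punch + grinder + welder + saw: floor space 14 + 7 + 12 + 9 = 42 ≤ 47, output 19 + 9 + 11 + 12 = 51.
Best is punch, grinder, welder, and saw with total output 51.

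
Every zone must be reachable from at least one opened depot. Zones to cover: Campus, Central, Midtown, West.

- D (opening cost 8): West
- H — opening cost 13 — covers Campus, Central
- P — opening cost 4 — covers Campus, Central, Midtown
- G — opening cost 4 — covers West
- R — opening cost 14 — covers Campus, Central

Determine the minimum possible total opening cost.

8

Choose P and G: together they cover Campus, Central, Midtown, West — every zone.
Total opening cost: 4 + 4 = 8.
No cover costs less than 8.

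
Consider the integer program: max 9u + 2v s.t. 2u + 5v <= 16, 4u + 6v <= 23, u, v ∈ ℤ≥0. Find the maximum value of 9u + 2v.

(u,v)=(5,0): 2·5+5·0=10≤16, 4·5+6·0=20≤23, objective 45.
(u,v)=(4,1): 2·4+5·1=13≤16, 4·4+6·1=22≤23, objective 38.
(u,v)=(4,0): 2·4+5·0=8≤16, 4·4+6·0=16≤23, objective 36.
The best lattice point is (5,0), giving 45.

45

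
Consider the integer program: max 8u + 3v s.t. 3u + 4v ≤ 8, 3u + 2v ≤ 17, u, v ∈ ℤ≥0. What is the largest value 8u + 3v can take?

(u,v)=(2,0): 3·2+4·0=6≤8, 3·2+2·0=6≤17, objective 16.
(u,v)=(1,1): 3·1+4·1=7≤8, 3·1+2·1=5≤17, objective 11.
(u,v)=(1,0): 3·1+4·0=3≤8, 3·1+2·0=3≤17, objective 8.
Maximum is 16 at (u,v)=(2,0).

16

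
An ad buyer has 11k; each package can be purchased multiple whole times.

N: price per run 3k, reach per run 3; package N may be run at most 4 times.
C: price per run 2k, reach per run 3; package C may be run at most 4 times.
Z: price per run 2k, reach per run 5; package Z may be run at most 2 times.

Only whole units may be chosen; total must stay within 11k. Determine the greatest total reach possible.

19

This is a bounded integer knapsack.
Take 3×C and 2×Z: price 10 ≤ 11, reach 3·3 + 2·5 = 19.
Z has the best ratio (5/2) and is taken to its limit of 2; remaining capacity is filled optimally with the others.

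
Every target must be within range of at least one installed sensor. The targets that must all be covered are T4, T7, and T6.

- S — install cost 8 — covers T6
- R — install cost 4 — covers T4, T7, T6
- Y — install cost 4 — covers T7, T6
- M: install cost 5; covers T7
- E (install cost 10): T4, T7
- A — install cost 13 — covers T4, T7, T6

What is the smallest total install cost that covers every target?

4

R alone covers T4, T7, T6 — every target.
Total install cost: 4.
No cover costs less than 4.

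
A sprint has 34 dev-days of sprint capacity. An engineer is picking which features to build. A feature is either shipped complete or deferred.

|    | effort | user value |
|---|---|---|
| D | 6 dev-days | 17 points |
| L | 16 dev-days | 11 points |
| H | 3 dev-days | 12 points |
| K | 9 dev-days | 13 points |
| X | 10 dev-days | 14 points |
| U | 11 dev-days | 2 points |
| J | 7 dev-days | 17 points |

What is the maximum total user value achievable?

This is an integer program with binary decision variables.
Allowing fractional choices, the relaxed optimum would be about 71.6, but features are indivisible.
D + H + X + J: effort 6 + 3 + 10 + 7 = 26 ≤ 34, user value 17 + 12 + 14 + 17 = 60.
D + K + X + J: effort 6 + 9 + 10 + 7 = 32 ≤ 34, user value 17 + 13 + 14 + 17 = 61.
D + H + K + J: effort 6 + 3 + 9 + 7 = 25 ≤ 34, user value 17 + 12 + 13 + 17 = 59.
Best is D, K, X, and J with total user value 61.

61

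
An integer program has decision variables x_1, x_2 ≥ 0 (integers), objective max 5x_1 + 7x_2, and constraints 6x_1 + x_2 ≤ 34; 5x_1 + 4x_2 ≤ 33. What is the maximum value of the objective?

The continuous relaxation peaks at (0, 8.25) with value 57.75; rounding to a feasible lattice point costs some objective.
(x_1,x_2)=(0,8) is feasible, giving 56.
(x_1,x_2)=(1,7) is feasible, giving 54.
(x_1,x_2)=(0,7) is feasible, giving 49.
The best lattice point is (0,8), giving 56.

56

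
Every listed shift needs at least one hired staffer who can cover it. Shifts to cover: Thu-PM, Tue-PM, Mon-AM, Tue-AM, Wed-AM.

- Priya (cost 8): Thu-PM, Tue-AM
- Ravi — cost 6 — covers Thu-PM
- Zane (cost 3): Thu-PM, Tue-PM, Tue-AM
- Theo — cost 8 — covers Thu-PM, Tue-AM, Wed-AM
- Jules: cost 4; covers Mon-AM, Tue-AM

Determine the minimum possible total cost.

15

Choose Zane, Theo, and Jules: together they cover Thu-PM, Tue-PM, Mon-AM, Tue-AM, Wed-AM — every shift.
Total cost: 3 + 8 + 4 = 15.
No cover costs less than 15.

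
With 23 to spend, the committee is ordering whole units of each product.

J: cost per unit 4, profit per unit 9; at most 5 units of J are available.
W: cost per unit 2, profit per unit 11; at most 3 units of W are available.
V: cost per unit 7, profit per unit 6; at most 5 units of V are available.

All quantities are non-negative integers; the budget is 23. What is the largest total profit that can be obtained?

69

This is a bounded integer knapsack.
4×J and 3×W: cost 22 ≤ 23, profit 4·9 + 3·11 = 69.
3×J and 3×W: cost 18 ≤ 23, profit 3·9 + 3·11 = 60.
Best is 69.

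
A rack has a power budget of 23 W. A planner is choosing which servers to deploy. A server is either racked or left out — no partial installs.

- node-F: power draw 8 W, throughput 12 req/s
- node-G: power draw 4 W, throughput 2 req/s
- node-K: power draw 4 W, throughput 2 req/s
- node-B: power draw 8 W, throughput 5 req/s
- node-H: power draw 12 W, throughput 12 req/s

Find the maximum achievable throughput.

This is an integer program with binary decision variables.
Allowing fractional choices, the relaxed optimum would be about 25.9, but servers are indivisible.
node-F + node-H: power draw 8 + 12 = 20 ≤ 23, throughput 12 + 12 = 24.
node-F + node-G + node-B: power draw 8 + 4 + 8 = 20 ≤ 23, throughput 12 + 2 + 5 = 19.
Best is node-F and node-H with total throughput 24.

24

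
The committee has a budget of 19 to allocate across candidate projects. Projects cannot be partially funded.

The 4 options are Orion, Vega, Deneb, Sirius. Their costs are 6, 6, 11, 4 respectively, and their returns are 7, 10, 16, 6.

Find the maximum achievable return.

Vega + Deneb: cost 6 + 11 = 17 ≤ 19, return 10 + 16 = 26.
Orion + Deneb: cost 6 + 11 = 17 ≤ 19, return 7 + 16 = 23.
Orion + Vega + Sirius: cost 6 + 6 + 4 = 16 ≤ 19, return 7 + 10 + 6 = 23.
Best is Vega and Deneb with total return 26.

26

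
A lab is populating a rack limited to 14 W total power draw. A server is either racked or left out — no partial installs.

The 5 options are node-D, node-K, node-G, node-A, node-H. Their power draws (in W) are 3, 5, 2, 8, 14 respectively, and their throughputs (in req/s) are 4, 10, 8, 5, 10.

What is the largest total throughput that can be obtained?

node-D + node-G + node-A: power draw 3 + 2 + 8 = 13 ≤ 14, throughput 4 + 8 + 5 = 17.
node-K + node-G: power draw 5 + 2 = 7 ≤ 14, throughput 10 + 8 = 18.
node-D + node-K + node-G: power draw 3 + 5 + 2 = 10 ≤ 14, throughput 4 + 10 + 8 = 22.
Best is node-D, node-K, and node-G with total throughput 22.

22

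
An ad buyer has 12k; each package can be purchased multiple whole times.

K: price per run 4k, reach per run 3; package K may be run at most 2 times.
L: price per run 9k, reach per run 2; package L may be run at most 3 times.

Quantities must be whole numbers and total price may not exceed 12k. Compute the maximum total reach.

6

2×K: price 8 ≤ 12, reach 2·3 = 6.
1×K: price 4 ≤ 12, reach 1·3 = 3.
Best is 6.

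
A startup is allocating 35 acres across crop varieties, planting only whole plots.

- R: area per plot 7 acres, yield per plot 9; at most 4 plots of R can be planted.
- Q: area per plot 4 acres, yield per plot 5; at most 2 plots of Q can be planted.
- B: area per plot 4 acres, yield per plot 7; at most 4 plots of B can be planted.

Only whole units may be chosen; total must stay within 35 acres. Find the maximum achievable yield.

Take 2×R, 1×Q, and 4×B: area 34 ≤ 35, yield 2·9 + 1·5 + 4·7 = 51.
B has the best ratio (7/4) and is taken to its limit of 4; remaining capacity is filled optimally with the others.

51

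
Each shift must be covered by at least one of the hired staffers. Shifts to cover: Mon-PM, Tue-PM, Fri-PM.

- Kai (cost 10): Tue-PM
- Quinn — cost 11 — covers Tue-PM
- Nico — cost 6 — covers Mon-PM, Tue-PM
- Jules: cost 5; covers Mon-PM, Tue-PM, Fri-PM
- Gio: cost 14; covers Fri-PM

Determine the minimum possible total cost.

5

Jules alone covers Mon-PM, Tue-PM, Fri-PM — every shift.
Total cost: 5.
No cover costs less than 5.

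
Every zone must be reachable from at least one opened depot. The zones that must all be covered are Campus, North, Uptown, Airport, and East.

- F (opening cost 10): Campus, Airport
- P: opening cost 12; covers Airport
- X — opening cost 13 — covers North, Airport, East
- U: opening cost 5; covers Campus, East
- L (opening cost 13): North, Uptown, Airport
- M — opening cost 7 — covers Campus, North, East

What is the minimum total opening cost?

18

This is a weighted set-cover instance.
The greedy cost-per-new-zone heuristic would pick M and L for 20, but a cheaper cover exists.
Choose U and L: together they cover Campus, North, Uptown, Airport, East — every zone.
Total opening cost: 5 + 13 = 18.
No cover costs less than 18.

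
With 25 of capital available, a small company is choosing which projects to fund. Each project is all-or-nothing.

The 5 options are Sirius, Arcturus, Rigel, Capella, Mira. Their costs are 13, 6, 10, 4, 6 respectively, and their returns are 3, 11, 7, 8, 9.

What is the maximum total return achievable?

28

Take Arcturus, Capella, and Mira: cost 6 + 4 + 6 = 16 ≤ 25, return 11 + 8 + 9 = 28.
No other feasible combination does better.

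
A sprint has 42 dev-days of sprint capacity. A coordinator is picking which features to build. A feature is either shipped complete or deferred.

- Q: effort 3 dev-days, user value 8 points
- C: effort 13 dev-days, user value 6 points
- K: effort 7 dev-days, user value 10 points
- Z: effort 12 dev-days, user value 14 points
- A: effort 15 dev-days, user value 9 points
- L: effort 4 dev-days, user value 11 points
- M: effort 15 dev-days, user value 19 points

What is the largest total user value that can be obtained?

Allowing fractional choices, the relaxed optimum would be about 62.6, but features are indivisible.
Q + K + Z + L + M: effort 3 + 7 + 12 + 4 + 15 = 41 ≤ 42, user value 8 + 10 + 14 + 11 + 19 = 62.
K + Z + L + M: effort 7 + 12 + 4 + 15 = 38 ≤ 42, user value 10 + 14 + 11 + 19 = 54.
Best is Q, K, Z, L, and M with total user value 62.

62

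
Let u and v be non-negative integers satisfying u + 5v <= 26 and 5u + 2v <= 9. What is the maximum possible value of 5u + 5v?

Relaxing integrality, the LP optimum is 22.50 at (u,v) = (0, 4.5), which is not an integer point.
(u,v)=(0,4): 1·0+5·4=20≤26, 5·0+2·4=8≤9, objective 20.
(u,v)=(0,3): 1·0+5·3=15≤26, 5·0+2·3=6≤9, objective 15.
Maximum is 20 at (u,v)=(0,4).

20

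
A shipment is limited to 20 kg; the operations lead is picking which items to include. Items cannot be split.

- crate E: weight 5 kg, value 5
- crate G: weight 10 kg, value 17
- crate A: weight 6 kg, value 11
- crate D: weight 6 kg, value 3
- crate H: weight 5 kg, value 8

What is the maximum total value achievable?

30

Allowing fractional choices, the relaxed optimum would be about 34.4, but items are indivisible.
crate G + crate H: weight 10 + 5 = 15 ≤ 20, value 17 + 8 = 25.
crate G + crate A: weight 10 + 6 = 16 ≤ 20, value 17 + 11 = 28.
crate E + crate G + crate H: weight 5 + 10 + 5 = 20 ≤ 20, value 5 + 17 + 8 = 30.
Best is crate E, crate G, and crate H with total value 30.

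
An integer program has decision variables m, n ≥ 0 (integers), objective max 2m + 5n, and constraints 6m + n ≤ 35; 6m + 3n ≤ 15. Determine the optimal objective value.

25

(m,n)=(0,5): 6·0+1·5=5≤35, 6·0+3·5=15≤15, objective 25.
(m,n)=(0,4): 6·0+1·4=4≤35, 6·0+3·4=12≤15, objective 20.
Maximum is 25 at (m,n)=(0,5).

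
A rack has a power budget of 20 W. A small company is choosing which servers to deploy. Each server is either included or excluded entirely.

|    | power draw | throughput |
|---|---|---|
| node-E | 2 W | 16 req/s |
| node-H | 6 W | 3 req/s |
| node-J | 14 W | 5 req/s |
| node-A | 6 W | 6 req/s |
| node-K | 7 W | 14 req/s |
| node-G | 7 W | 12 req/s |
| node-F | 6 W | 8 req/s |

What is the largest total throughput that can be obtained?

42

node-E + node-A + node-K: power draw 2 + 6 + 7 = 15 ≤ 20, throughput 16 + 6 + 14 = 36.
node-E + node-K + node-G: power draw 2 + 7 + 7 = 16 ≤ 20, throughput 16 + 14 + 12 = 42.
node-E + node-K + node-F: power draw 2 + 7 + 6 = 15 ≤ 20, throughput 16 + 14 + 8 = 38.
Best is node-E, node-K, and node-G with total throughput 42.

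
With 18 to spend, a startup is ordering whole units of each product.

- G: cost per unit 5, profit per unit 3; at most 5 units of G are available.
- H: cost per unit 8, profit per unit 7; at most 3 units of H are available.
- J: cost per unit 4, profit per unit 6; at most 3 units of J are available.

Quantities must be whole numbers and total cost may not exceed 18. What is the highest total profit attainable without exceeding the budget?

1×G and 3×J: cost 17 ≤ 18, profit 1·3 + 3·6 = 21.
1×H and 2×J: cost 16 ≤ 18, profit 1·7 + 2·6 = 19.
Best is 21.

21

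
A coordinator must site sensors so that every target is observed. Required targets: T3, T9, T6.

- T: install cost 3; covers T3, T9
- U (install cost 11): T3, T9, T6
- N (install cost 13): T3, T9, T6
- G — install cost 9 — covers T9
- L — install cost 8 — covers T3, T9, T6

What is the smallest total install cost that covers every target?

8

The greedy cost-per-new-target heuristic would pick T and L for 11, but a cheaper cover exists.
L alone covers T3, T9, T6 — every target.
Total install cost: 8.
No cover costs less than 8.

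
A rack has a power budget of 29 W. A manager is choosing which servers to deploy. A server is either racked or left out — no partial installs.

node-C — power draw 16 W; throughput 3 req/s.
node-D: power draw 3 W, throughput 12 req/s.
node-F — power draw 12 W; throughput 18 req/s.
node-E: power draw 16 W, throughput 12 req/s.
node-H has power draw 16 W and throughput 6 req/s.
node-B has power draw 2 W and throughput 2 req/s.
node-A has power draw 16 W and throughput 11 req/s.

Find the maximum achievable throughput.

This is an integer program with binary decision variables.
Allowing fractional choices, the relaxed optimum would be about 41.0, but servers are indivisible.
node-D + node-F: power draw 3 + 12 = 15 ≤ 29, throughput 12 + 18 = 30.
node-D + node-F + node-B: power draw 3 + 12 + 2 = 17 ≤ 29, throughput 12 + 18 + 2 = 32.
Best is node-D, node-F, and node-B with total throughput 32.

32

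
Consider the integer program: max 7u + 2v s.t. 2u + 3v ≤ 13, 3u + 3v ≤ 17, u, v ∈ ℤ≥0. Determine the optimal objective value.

Relaxing integrality, the LP optimum is 39.67 at (u,v) = (5.67, 0), which is not an integer point.
(u,v)=(5,0): 2·5+3·0=10≤13, 3·5+3·0=15≤17, objective 35.
(u,v)=(4,1): 2·4+3·1=11≤13, 3·4+3·1=15≤17, objective 30.
No feasible integer point exceeds 35.

35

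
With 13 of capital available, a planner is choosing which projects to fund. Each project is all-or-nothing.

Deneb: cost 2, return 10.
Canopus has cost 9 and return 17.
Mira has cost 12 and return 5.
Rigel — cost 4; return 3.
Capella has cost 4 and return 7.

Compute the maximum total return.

27

Canopus + Capella: cost 9 + 4 = 13 ≤ 13, return 17 + 7 = 24.
Deneb + Canopus: cost 2 + 9 = 11 ≤ 13, return 10 + 17 = 27.
Best is Deneb and Canopus with total return 27.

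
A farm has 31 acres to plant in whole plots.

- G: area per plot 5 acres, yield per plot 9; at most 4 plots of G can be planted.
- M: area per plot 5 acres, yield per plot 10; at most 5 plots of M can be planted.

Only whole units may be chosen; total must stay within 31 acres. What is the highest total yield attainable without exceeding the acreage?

59

2×G and 4×M: area 30 ≤ 31, yield 2·9 + 4·10 = 58.
1×G and 5×M: area 30 ≤ 31, yield 1·9 + 5·10 = 59.
Best is 59.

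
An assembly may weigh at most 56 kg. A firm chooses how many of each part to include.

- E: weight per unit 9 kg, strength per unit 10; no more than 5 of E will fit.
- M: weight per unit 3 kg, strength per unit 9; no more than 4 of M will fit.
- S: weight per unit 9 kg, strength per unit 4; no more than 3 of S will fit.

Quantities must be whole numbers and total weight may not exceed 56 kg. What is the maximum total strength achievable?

This is a bounded integer knapsack.
Take 5×E and 3×M: weight 54 ≤ 56, strength 5·10 + 3·9 = 77.
No other integer combination yields more.

77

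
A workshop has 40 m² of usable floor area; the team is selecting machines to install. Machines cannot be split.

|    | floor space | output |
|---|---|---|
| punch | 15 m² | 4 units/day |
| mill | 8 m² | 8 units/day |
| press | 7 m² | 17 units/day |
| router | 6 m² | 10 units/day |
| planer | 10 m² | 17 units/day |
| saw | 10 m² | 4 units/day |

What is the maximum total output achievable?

52

mill + press + router + planer: floor space 8 + 7 + 6 + 10 = 31 ≤ 40, output 8 + 17 + 10 + 17 = 52.
punch + press + router + planer: floor space 15 + 7 + 6 + 10 = 38 ≤ 40, output 4 + 17 + 10 + 17 = 48.
press + router + planer + saw: floor space 7 + 6 + 10 + 10 = 33 ≤ 40, output 17 + 10 + 17 + 4 = 48.
Best is mill, press, router, and planer with total output 52.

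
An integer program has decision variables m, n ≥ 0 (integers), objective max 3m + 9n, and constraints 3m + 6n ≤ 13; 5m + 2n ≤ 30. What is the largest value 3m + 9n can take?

18

The continuous relaxation peaks at (0, 2.17) with value 19.50; rounding to a feasible lattice point costs some objective.
(m,n)=(0,2): 3·0+6·2=12≤13, 5·0+2·2=4≤30, objective 18.
(m,n)=(1,1): 3·1+6·1=9≤13, 5·1+2·1=7≤30, objective 12.
(m,n)=(0,1): 3·0+6·1=6≤13, 5·0+2·1=2≤30, objective 9.
Maximum is 18 at (m,n)=(0,2).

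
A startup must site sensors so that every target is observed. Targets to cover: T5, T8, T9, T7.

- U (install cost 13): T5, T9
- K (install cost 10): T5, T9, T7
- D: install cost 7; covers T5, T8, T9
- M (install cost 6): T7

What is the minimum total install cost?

Choose D and M: together they cover T5, T8, T9, T7 — every target.
Total install cost: 7 + 6 = 13.

13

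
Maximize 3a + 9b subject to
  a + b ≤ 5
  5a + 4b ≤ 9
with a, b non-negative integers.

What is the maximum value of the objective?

18

Relaxing integrality, the LP optimum is 20.25 at (a,b) = (0, 2.25), which is not an integer point.
(a,b)=(0,2): 1·0+1·2=2≤5, 5·0+4·2=8≤9, objective 18.
(a,b)=(1,1): 1·1+1·1=2≤5, 5·1+4·1=9≤9, objective 12.
The best lattice point is (0,2), giving 18.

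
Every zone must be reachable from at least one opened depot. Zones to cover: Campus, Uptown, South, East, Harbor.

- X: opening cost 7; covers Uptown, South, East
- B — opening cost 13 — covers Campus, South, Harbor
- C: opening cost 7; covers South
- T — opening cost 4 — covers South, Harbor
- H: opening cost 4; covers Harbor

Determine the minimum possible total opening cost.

20

This is a weighted set-cover instance.
Choose X and B: together they cover Campus, Uptown, South, East, Harbor — every zone.
Total opening cost: 7 + 13 = 20.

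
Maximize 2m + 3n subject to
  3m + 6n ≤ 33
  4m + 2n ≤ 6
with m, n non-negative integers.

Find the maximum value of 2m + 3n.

(m,n)=(0,3) is feasible, giving 9.
(m,n)=(0,2) is feasible, giving 6.
No feasible integer point exceeds 9.

9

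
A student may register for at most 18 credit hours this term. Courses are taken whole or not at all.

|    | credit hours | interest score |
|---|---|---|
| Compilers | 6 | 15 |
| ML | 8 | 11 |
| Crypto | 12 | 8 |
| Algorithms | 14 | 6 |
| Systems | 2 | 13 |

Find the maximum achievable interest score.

39

Allowing fractional choices, the relaxed optimum would be about 40.3, but courses are indivisible.
Compilers + ML: credit hours 6 + 8 = 14 ≤ 18, interest score 15 + 11 = 26.
Compilers + Systems: credit hours 6 + 2 = 8 ≤ 18, interest score 15 + 13 = 28.
Compilers + ML + Systems: credit hours 6 + 8 + 2 = 16 ≤ 18, interest score 15 + 11 + 13 = 39.
Best is Compilers, ML, and Systems with total interest score 39.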